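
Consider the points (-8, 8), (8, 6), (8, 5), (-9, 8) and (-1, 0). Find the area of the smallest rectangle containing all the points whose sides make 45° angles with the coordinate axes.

In coordinates u = x + y, v = x − y the rectangle is axis-aligned; the map (x,y)→(u,v) scales areas by 2.
u-values: 0, 14, 13, -1, -1; range = 14 − (-1) = 15.
v-values: -16, 2, 3, -17, -1; range = 3 − (-17) = 20.
Area = (15 × 20) / 2 = 150.

150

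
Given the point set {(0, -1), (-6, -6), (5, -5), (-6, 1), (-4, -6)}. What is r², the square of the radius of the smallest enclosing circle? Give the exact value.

9577/242

The minimum enclosing circle is determined by three boundary points: (-6, -6), (5, -5), (-6, 1).
Their circumcentre is (-17/22, -2.5) with r² = 9577/242.
The farthest remaining point (-4, -6) is at distance² 5485/242 ≤ 9577/242.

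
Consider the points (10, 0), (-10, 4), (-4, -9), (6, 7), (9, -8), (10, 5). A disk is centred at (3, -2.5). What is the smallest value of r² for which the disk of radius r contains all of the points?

211.25

The required radius is the distance from (3, -2.5) to the farthest point.
Squared distances: 55.25, 211.25, 91.25, 99.25, 66.25, 105.25.
Maximum is 211.25, attained at (-10, 4).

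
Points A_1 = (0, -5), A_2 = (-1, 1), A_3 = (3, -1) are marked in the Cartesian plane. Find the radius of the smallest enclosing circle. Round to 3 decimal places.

3.091

Side lengths²: A_1A_2² = 37, A_1A_3² = 25, A_2A_3² = 20.
Since A_1A_2² = 37 < 25 + 20 = 45, the triangle is acute, so the smallest enclosing circle is the circumcircle.
Circumcentre = (1/22, -21/11), r² = 4625/484.
r = √(4625/484) ≈ 3.091.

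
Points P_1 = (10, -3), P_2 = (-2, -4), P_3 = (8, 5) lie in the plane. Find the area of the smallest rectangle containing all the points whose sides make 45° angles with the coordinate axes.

In coordinates u = x + y, v = x − y the rectangle is axis-aligned; the map (x,y)→(u,v) scales areas by 2.
u-values: 7, -6, 13; range = 13 − (-6) = 19.
v-values: 13, 2, 3; range = 13 − 2 = 11.
Area = (19 × 11) / 2 = 104.5.

104.5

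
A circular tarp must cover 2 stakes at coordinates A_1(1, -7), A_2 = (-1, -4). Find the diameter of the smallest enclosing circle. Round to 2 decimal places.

3.61

The smallest circle enclosing two points has them as diameter endpoints.
Centre = midpoint = (0, -5.5); r² = |A_1A_2|²/4 = 13/4 = 3.25.
Diameter = 2r = 2√(3.25) ≈ 3.61.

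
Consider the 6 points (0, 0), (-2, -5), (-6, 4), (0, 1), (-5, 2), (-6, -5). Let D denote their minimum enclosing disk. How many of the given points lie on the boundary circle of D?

The farthest pair is (-2, -5)–(-6, 4) with squared distance 97. The circle on this segment as diameter has centre (-4, -0.5) and r² = 97/4 = 24.25.
Check (0, 0): distance² to centre = 16.25 ≤ 24.25, so it lies inside.
All remaining points lie in this disk, and no smaller disk contains both endpoints, so this is the minimum enclosing circle.
The points at distance exactly r from the centre are (-2, -5), (-6, 4), (-6, -5) — 3 points.

3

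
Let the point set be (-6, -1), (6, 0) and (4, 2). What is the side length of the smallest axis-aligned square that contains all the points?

12

The bounding box has width 12 and height 3.
An axis-aligned square enclosing the set must have side ≥ max(width, height).
So the minimum side is max(12, 3) = 12.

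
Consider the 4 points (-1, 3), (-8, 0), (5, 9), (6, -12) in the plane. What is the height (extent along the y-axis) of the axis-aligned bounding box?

max y = 9, min y = -12, so height = 21.

21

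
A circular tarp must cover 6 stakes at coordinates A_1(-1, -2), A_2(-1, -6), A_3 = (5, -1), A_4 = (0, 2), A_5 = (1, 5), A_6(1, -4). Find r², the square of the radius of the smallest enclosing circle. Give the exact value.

31.25

A smallest enclosing disk is always determined by at most three of the input points on its boundary.
The farthest pair is A_2–A_5 with squared distance 125. The circle on this segment as diameter has centre (0, -0.5) and r² = 125/4 = 31.25.
Check A_1: distance² to centre = 3.25 ≤ 31.25, so it lies inside.
All remaining points lie in this disk, and no smaller disk contains both endpoints, so this is the minimum enclosing circle.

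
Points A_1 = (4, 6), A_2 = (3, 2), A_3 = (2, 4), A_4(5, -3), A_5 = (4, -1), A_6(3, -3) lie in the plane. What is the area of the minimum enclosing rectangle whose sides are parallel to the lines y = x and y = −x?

In coordinates u = x + y, v = x − y the rectangle is axis-aligned; the map (x,y)→(u,v) scales areas by 2.
u-values: 10, 5, 6, 2, 3, 0; range = 10 − 0 = 10.
v-values: -2, 1, -2, 8, 5, 6; range = 8 − (-2) = 10.
Area = (10 × 10) / 2 = 50.

50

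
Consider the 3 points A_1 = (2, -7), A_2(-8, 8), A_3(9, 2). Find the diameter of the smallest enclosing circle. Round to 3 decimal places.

Side lengths²: A_1A_2² = 325, A_1A_3² = 130, A_2A_3² = 325.
Since A_2A_3² = 325 < 325 + 130 = 455, the triangle is acute, so the smallest enclosing circle is the circumcircle.
Circumcentre = (-0.5, 13/6), r² = 1625/18.
Diameter = 2r = 2√(1625/18) ≈ 19.003.

19.003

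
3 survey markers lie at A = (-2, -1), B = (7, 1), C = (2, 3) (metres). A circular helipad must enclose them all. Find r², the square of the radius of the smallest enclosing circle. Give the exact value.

Side lengths²: AB² = 85, AC² = 32, BC² = 29.
Since AB² = 85 ≥ 32 + 29 = 61, the angle opposite AB is not acute, so the smallest enclosing circle has AB as diameter.
Centre = midpoint of AB = (2.5, 0), r² = 85/4 = 21.25.

21.25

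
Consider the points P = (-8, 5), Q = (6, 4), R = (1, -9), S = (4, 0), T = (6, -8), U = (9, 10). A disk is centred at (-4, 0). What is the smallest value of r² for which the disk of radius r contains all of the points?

The required radius is the distance from (-4, 0) to the farthest point.
Squared distances: 41, 116, 106, 64, 164, 269.
Maximum is 269, attained at U.

269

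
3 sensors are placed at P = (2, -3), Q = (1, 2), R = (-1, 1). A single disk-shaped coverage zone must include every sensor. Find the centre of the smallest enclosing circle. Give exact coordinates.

(23/22, -13/22)

Side lengths²: PQ² = 26, PR² = 25, QR² = 5.
Since PQ² = 26 < 25 + 5 = 30, the triangle is acute, so the smallest enclosing circle is the circumcircle.
Circumcentre = (23/22, -13/22), r² = 1625/242.
Centre = (23/22, -13/22).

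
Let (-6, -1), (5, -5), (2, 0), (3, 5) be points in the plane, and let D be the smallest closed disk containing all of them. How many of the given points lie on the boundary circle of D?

3

The minimum enclosing circle is determined by three boundary points: (-6, -1), (5, -5), (3, 5).
Their circumcentre is (11/34, -25/34) with r² = 23153/578.
The farthest remaining point (2, 0) is at distance² 1937/578 ≤ 23153/578.
The points at distance exactly r from the centre are (-6, -1), (5, -5), (3, 5) — 3 points.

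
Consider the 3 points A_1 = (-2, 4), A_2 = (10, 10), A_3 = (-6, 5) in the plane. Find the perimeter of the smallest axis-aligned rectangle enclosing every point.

Width = max x − min x = 10 − (-6) = 16.
Height = max y − min y = 10 − 4 = 6.
Perimeter = 2(16 + 6) = 44.

44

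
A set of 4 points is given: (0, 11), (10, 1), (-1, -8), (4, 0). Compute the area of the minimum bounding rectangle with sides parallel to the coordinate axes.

x ranges over [-1, 10], width 11.
y ranges over [-8, 11], height 19.
Area = 11 × 19 = 209.

209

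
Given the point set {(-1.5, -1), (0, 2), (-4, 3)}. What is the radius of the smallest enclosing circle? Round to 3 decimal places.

2.416

Call the three points A, B, C in the order given.
Side lengths²: AB² = 11.25, AC² = 22.25, BC² = 17.
Since AC² = 22.25 < 17 + 11.25 = 28.25, the triangle is acute, so the smallest enclosing circle is the circumcircle.
Circumcentre = (-83/36, 23/18), r² = 7565/1296.
r = √(7565/1296) ≈ 2.416.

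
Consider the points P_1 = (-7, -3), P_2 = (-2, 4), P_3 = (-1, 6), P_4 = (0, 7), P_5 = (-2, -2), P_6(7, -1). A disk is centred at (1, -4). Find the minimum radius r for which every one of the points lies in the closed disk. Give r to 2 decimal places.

11.05

The required radius is the distance from (1, -4) to the farthest point.
Squared distances: 65, 73, 104, 122, 13, 45.
Maximum is 122, attained at P_4.
r = √122 ≈ 11.05.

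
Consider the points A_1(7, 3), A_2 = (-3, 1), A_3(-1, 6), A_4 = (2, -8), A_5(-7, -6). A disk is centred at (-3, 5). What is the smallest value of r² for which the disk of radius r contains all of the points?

The required radius is the distance from (-3, 5) to the farthest point.
Squared distances: 104, 16, 5, 194, 137.
Maximum is 194, attained at A_4.

194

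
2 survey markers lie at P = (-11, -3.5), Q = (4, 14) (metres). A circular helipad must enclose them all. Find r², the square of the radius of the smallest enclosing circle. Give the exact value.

The smallest circle enclosing two points has them as diameter endpoints.
Centre = midpoint = (-3.5, 5.25); r² = |PQ|²/4 = 531.25/4 = 132.8125.

132.8125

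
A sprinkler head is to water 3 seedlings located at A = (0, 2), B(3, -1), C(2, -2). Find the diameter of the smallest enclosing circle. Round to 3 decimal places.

Side lengths²: AB² = 18, AC² = 20, BC² = 2.
Since AC² = 20 ≥ 18 + 2 = 20, the angle opposite AC is not acute, so the smallest enclosing circle has AC as diameter.
Centre = midpoint of AC = (1, 0), r² = 20/4 = 5.
Diameter = 2r = 2√5 ≈ 4.472.

4.472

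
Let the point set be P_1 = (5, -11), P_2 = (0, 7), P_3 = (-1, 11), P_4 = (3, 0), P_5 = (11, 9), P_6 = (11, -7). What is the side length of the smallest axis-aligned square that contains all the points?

22

The bounding box has width 12 and height 22.
An axis-aligned square enclosing the set must have side ≥ max(width, height).
So the minimum side is max(12, 22) = 22.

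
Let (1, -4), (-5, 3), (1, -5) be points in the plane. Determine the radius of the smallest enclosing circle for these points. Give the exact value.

5

Call the three points A, B, C in the order given.
Side lengths²: AB² = 85, AC² = 1, BC² = 100.
Since BC² = 100 ≥ 85 + 1 = 86, the angle opposite BC is not acute, so the smallest enclosing circle has BC as diameter.
Centre = midpoint of BC = (-2, -1), r² = 100/4 = 25.
r = √25 = 5.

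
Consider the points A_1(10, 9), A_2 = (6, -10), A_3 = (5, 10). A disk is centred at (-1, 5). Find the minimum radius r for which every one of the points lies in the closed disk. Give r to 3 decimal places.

16.553

The required radius is the distance from (-1, 5) to the farthest point.
Squared distances: 137, 274, 61.
Maximum is 274, attained at A_2.
r = √274 ≈ 16.553.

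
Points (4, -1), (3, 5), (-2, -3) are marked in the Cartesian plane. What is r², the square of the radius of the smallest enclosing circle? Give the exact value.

22.25

Call the three points A, B, C in the order given.
Side lengths²: AB² = 37, AC² = 40, BC² = 89.
Since BC² = 89 ≥ 40 + 37 = 77, the angle opposite BC is not acute, so the smallest enclosing circle has BC as diameter.
Centre = midpoint of BC = (0.5, 1), r² = 89/4 = 22.25.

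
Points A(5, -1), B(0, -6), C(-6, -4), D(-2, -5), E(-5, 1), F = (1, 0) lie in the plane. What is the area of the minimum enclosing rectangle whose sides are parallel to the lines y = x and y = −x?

84

In coordinates u = x + y, v = x − y the rectangle is axis-aligned; the map (x,y)→(u,v) scales areas by 2.
u-values: 4, -6, -10, -7, -4, 1; range = 4 − (-10) = 14.
v-values: 6, 6, -2, 3, -6, 1; range = 6 − (-6) = 12.
Area = (14 × 12) / 2 = 84.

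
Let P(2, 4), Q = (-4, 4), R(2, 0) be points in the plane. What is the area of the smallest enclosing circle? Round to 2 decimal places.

40.84

Side lengths²: PQ² = 36, PR² = 16, QR² = 52.
Since QR² = 52 ≥ 36 + 16 = 52, the angle opposite QR is not acute, so the smallest enclosing circle has QR as diameter.
Centre = midpoint of QR = (-1, 2), r² = 52/4 = 13.
Area = π·r² = π·13 ≈ 40.84.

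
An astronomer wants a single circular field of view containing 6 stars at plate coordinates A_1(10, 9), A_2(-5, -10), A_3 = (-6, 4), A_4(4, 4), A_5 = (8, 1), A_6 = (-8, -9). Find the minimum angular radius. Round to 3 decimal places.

12.728

A smallest enclosing disk is always determined by at most three of the input points on its boundary.
The farthest pair is A_1–A_6 with squared distance 648. The circle on this segment as diameter has centre (1, 0) and r² = 648/4 = 162.
Check A_2: distance² to centre = 136 ≤ 162, so it lies inside.
All remaining points lie in this disk, and no smaller disk contains both endpoints, so this is the minimum enclosing circle.
r = √162 ≈ 12.728.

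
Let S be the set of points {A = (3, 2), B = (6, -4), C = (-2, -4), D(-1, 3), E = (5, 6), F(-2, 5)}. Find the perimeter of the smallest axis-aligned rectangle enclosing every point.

Width = max x − min x = 6 − (-2) = 8.
Height = max y − min y = 6 − (-4) = 10.
Perimeter = 2(8 + 10) = 36.

36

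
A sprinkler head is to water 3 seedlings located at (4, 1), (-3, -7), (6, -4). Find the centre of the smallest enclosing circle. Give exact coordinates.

(25/34, -109/34)

Call the three points A, B, C in the order given.
Side lengths²: AB² = 113, AC² = 29, BC² = 90.
Since AB² = 113 < 90 + 29 = 119, the triangle is acute, so the smallest enclosing circle is the circumcircle.
Circumcentre = (25/34, -109/34), r² = 16385/578.
Centre = (25/34, -109/34).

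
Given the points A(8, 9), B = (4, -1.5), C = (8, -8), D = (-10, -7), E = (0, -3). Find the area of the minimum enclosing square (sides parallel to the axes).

The bounding box has width 18 and height 17.
An axis-aligned square enclosing the set must have side ≥ max(width, height).
So the minimum side is max(18, 17) = 18.
Area = 18² = 324.

324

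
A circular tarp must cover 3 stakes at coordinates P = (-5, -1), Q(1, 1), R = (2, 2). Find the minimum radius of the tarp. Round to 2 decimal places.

3.81

Side lengths²: PQ² = 40, PR² = 58, QR² = 2.
Since PR² = 58 ≥ 40 + 2 = 42, the angle opposite PR is not acute, so the smallest enclosing circle has PR as diameter.
Centre = midpoint of PR = (-1.5, 0.5), r² = 58/4 = 14.5.
r = √(14.5) ≈ 3.81.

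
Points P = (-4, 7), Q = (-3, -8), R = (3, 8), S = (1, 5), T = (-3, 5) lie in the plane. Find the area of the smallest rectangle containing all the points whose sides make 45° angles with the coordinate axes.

In coordinates u = x + y, v = x − y the rectangle is axis-aligned; the map (x,y)→(u,v) scales areas by 2.
u-values: 3, -11, 11, 6, 2; range = 11 − (-11) = 22.
v-values: -11, 5, -5, -4, -8; range = 5 − (-11) = 16.
Area = (22 × 16) / 2 = 176.

176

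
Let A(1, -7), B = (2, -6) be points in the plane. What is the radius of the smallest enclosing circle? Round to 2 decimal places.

The smallest circle enclosing two points has them as diameter endpoints.
Centre = midpoint = (1.5, -6.5); r² = |AB|²/4 = 2/4 = 0.5.
r = √(0.5) ≈ 0.71.

0.71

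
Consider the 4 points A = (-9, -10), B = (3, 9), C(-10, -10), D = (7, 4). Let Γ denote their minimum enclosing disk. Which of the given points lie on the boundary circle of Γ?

B, C

The farthest pair is B–C with squared distance 530. The circle on this segment as diameter has centre (-3.5, -0.5) and r² = 530/4 = 132.5.
Check A: distance² to centre = 120.5 ≤ 132.5, so it lies inside.
All remaining points lie in this disk, and no smaller disk contains both endpoints, so this is the minimum enclosing circle.
The points at distance exactly r from the centre are B, C — 2 points.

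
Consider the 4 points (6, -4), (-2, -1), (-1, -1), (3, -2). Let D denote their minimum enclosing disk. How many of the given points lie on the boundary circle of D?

A smallest enclosing disk is always determined by at most three of the input points on its boundary.
The farthest pair is (6, -4)–(-2, -1) with squared distance 73. The circle on this segment as diameter has centre (2, -2.5) and r² = 73/4 = 18.25.
Check (-1, -1): distance² to centre = 11.25 ≤ 18.25, so it lies inside.
All remaining points lie in this disk, and no smaller disk contains both endpoints, so this is the minimum enclosing circle.
The points at distance exactly r from the centre are (6, -4), (-2, -1) — 2 points.

2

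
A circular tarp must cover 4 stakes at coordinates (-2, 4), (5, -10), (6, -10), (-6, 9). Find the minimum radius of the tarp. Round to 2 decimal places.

11.24

The farthest pair is (6, -10)–(-6, 9) with squared distance 505. The circle on this segment as diameter has centre (0, -0.5) and r² = 505/4 = 126.25.
Check (-2, 4): distance² to centre = 24.25 ≤ 126.25, so it lies inside.
All remaining points lie in this disk, and no smaller disk contains both endpoints, so this is the minimum enclosing circle.
r = √(126.25) ≈ 11.24.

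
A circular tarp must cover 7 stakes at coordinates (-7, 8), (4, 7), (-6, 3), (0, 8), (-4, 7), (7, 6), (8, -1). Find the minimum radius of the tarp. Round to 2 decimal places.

The minimum enclosing circle of a finite set is fixed by two of the points (as a diameter) or three (as a circumcircle).
The farthest pair is (-7, 8)–(8, -1) with squared distance 306. The circle on this segment as diameter has centre (0.5, 3.5) and r² = 306/4 = 76.5.
Check (4, 7): distance² to centre = 24.5 ≤ 76.5, so it lies inside.
All remaining points lie in this disk, and no smaller disk contains both endpoints, so this is the minimum enclosing circle.
r = √(76.5) ≈ 8.75.

8.75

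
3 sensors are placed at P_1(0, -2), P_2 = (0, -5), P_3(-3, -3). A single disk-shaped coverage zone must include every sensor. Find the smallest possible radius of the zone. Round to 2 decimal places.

Side lengths²: P_1P_2² = 9, P_1P_3² = 10, P_2P_3² = 13.
Since P_2P_3² = 13 < 10 + 9 = 19, the triangle is acute, so the smallest enclosing circle is the circumcircle.
Circumcentre = (-7/6, -3.5), r² = 65/18.
r = √(65/18) ≈ 1.90.

1.90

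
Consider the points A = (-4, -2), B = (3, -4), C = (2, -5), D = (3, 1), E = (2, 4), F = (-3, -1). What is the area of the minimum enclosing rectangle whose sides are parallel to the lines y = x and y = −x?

54

In coordinates u = x + y, v = x − y the rectangle is axis-aligned; the map (x,y)→(u,v) scales areas by 2.
u-values: -6, -1, -3, 4, 6, -4; range = 6 − (-6) = 12.
v-values: -2, 7, 7, 2, -2, -2; range = 7 − (-2) = 9.
Area = (12 × 9) / 2 = 54.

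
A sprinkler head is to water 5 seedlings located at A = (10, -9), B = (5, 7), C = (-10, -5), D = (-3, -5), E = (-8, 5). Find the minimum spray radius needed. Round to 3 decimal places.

11.402

The farthest pair is A–E with squared distance 520. The circle on this segment as diameter has centre (1, -2) and r² = 520/4 = 130.
Check B: distance² to centre = 97 ≤ 130, so it lies inside.
All remaining points lie in this disk, and no smaller disk contains both endpoints, so this is the minimum enclosing circle.
r = √130 ≈ 11.402.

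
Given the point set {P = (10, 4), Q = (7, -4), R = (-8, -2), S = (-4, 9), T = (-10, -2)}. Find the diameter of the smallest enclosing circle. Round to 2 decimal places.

20.88

A smallest enclosing disk is always determined by at most three of the input points on its boundary.
The farthest pair is P–T with squared distance 436. The circle on this segment as diameter has centre (0, 1) and r² = 436/4 = 109.
Check Q: distance² to centre = 74 ≤ 109, so it lies inside.
All remaining points lie in this disk, and no smaller disk contains both endpoints, so this is the minimum enclosing circle.
Diameter = 2r = 2√109 ≈ 20.88.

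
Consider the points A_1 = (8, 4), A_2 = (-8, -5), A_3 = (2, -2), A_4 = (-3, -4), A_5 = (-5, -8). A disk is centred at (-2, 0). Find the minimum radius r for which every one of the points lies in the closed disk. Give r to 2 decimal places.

10.77

The required radius is the distance from (-2, 0) to the farthest point.
Squared distances: 116, 61, 20, 17, 73.
Maximum is 116, attained at A_1.
r = √116 ≈ 10.77.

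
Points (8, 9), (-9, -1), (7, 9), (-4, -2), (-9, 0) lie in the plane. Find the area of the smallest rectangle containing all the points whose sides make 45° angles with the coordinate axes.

108

In coordinates u = x + y, v = x − y the rectangle is axis-aligned; the map (x,y)→(u,v) scales areas by 2.
u-values: 17, -10, 16, -6, -9; range = 17 − (-10) = 27.
v-values: -1, -8, -2, -2, -9; range = -1 − (-9) = 8.
Area = (27 × 8) / 2 = 108.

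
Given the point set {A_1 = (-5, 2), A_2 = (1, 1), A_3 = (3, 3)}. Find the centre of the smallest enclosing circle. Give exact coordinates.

(-1, 2.5)

Side lengths²: A_1A_2² = 37, A_1A_3² = 65, A_2A_3² = 8.
Since A_1A_3² = 65 ≥ 37 + 8 = 45, the angle opposite A_1A_3 is not acute, so the smallest enclosing circle has A_1A_3 as diameter.
Centre = midpoint of A_1A_3 = (-1, 2.5), r² = 65/4 = 16.25.
Centre = (-1, 2.5).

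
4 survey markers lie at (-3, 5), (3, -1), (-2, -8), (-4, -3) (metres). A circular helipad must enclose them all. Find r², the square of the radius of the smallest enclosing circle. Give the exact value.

42.5

By Welzl's lemma the MEC is supported by two points (diametrically opposite) or three points (on a circumcircle).
The farthest pair is (-3, 5)–(-2, -8) with squared distance 170. The circle on this segment as diameter has centre (-2.5, -1.5) and r² = 170/4 = 42.5.
Check (3, -1): distance² to centre = 30.5 ≤ 42.5, so it lies inside.
All remaining points lie in this disk, and no smaller disk contains both endpoints, so this is the minimum enclosing circle.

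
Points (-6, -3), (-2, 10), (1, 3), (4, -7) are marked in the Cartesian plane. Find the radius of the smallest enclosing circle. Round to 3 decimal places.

The minimum enclosing circle of a finite set is fixed by two of the points (as a diameter) or three (as a circumcircle).
The farthest pair is (-2, 10)–(4, -7) with squared distance 325. The circle on this segment as diameter has centre (1, 1.5) and r² = 325/4 = 81.25.
Check (-6, -3): distance² to centre = 69.25 ≤ 81.25, so it lies inside.
All remaining points lie in this disk, and no smaller disk contains both endpoints, so this is the minimum enclosing circle.
r = √(81.25) ≈ 9.014.

9.014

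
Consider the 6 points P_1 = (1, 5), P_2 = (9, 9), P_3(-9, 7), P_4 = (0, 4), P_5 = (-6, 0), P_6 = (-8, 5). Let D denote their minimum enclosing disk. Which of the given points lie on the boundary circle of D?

P_2, P_3, P_5

The minimum enclosing circle is determined by three boundary points: P_2, P_3, P_5.
Their circumcentre is (3/22, 149/22) with r² = 20213/242.
The farthest remaining point P_6 is at distance² 16781/242 ≤ 20213/242.
The points at distance exactly r from the centre are P_2, P_3, P_5 — 3 points.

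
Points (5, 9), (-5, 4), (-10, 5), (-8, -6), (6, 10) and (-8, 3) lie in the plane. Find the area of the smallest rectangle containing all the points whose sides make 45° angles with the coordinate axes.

195

In coordinates u = x + y, v = x − y the rectangle is axis-aligned; the map (x,y)→(u,v) scales areas by 2.
u-values: 14, -1, -5, -14, 16, -5; range = 16 − (-14) = 30.
v-values: -4, -9, -15, -2, -4, -11; range = -2 − (-15) = 13.
Area = (30 × 13) / 2 = 195.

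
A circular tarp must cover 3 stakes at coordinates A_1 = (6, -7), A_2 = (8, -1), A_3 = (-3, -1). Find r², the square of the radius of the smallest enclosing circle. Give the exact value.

32.5

Side lengths²: A_1A_2² = 40, A_1A_3² = 117, A_2A_3² = 121.
Since A_2A_3² = 121 < 117 + 40 = 157, the triangle is acute, so the smallest enclosing circle is the circumcircle.
Circumcentre = (2.5, -2.5), r² = 32.5.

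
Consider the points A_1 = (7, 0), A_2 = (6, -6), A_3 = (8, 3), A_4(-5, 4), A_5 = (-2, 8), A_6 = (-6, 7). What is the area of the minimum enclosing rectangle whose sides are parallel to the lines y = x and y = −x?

150

In coordinates u = x + y, v = x − y the rectangle is axis-aligned; the map (x,y)→(u,v) scales areas by 2.
u-values: 7, 0, 11, -1, 6, 1; range = 11 − (-1) = 12.
v-values: 7, 12, 5, -9, -10, -13; range = 12 − (-13) = 25.
Area = (12 × 25) / 2 = 150.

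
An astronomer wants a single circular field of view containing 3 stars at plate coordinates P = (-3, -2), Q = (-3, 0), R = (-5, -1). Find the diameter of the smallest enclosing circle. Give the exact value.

2.5

Side lengths²: PQ² = 4, PR² = 5, QR² = 5.
Since QR² = 5 < 5 + 4 = 9, the triangle is acute, so the smallest enclosing circle is the circumcircle.
Circumcentre = (-3.75, -1), r² = 1.5625.
Diameter = 2r = 2√(1.5625) = 2.5.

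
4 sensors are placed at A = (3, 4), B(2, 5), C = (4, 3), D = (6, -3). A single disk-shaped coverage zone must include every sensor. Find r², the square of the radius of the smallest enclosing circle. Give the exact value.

20

The farthest pair is B–D with squared distance 80. The circle on this segment as diameter has centre (4, 1) and r² = 80/4 = 20.
Check A: distance² to centre = 10 ≤ 20, so it lies inside.
All remaining points lie in this disk, and no smaller disk contains both endpoints, so this is the minimum enclosing circle.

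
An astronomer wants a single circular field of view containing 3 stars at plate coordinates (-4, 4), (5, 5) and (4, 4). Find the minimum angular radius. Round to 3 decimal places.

4.528

Call the three points A, B, C in the order given.
Side lengths²: AB² = 82, AC² = 64, BC² = 2.
Since AB² = 82 ≥ 64 + 2 = 66, the angle opposite AB is not acute, so the smallest enclosing circle has AB as diameter.
Centre = midpoint of AB = (0.5, 4.5), r² = 82/4 = 20.5.
r = √(20.5) ≈ 4.528.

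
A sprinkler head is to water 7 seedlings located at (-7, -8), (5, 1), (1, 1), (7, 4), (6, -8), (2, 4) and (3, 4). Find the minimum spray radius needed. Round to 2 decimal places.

The farthest pair is (-7, -8)–(7, 4) with squared distance 340. The circle on this segment as diameter has centre (0, -2) and r² = 340/4 = 85.
Check (5, 1): distance² to centre = 34 ≤ 85, so it lies inside.
All remaining points lie in this disk, and no smaller disk contains both endpoints, so this is the minimum enclosing circle.
r = √85 ≈ 9.22.

9.22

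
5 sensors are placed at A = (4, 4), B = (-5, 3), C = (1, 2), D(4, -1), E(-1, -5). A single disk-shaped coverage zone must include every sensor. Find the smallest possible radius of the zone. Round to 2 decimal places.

5.49

The minimum enclosing circle of a finite set is fixed by two of the points (as a diameter) or three (as a circumcircle).
The minimum enclosing circle is determined by three boundary points: A, B, E.
Their circumcentre is (-3/19, 8/19) with r² = 10865/361.
The farthest remaining point D is at distance² 6970/361 ≤ 10865/361.
r = √(10865/361) ≈ 5.49.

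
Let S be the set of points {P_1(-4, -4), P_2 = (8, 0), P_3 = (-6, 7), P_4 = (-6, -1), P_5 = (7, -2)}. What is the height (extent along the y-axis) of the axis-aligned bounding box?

11

max y = 7, min y = -4, so height = 11.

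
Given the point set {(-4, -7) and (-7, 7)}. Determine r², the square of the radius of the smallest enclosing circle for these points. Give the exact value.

51.25

The smallest circle enclosing two points has them as diameter endpoints.
Centre = midpoint = (-5.5, 0); r² = |(-4, -7)−(-7, 7)|²/4 = 205/4 = 51.25.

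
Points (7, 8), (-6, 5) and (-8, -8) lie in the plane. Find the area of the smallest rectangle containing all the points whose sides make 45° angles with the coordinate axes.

In coordinates u = x + y, v = x − y the rectangle is axis-aligned; the map (x,y)→(u,v) scales areas by 2.
u-values: 15, -1, -16; range = 15 − (-16) = 31.
v-values: -1, -11, 0; range = 0 − (-11) = 11.
Area = (31 × 11) / 2 = 170.5.

170.5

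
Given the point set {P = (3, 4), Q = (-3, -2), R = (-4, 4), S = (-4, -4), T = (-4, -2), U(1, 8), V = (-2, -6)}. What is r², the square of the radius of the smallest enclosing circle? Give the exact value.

51.25

By Welzl's lemma the MEC is supported by two points (diametrically opposite) or three points (on a circumcircle).
The farthest pair is U–V with squared distance 205. The circle on this segment as diameter has centre (-0.5, 1) and r² = 205/4 = 51.25.
Check P: distance² to centre = 21.25 ≤ 51.25, so it lies inside.
All remaining points lie in this disk, and no smaller disk contains both endpoints, so this is the minimum enclosing circle.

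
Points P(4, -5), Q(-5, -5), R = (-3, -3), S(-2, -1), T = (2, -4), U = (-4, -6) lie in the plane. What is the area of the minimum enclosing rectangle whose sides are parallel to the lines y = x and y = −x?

45

In coordinates u = x + y, v = x − y the rectangle is axis-aligned; the map (x,y)→(u,v) scales areas by 2.
u-values: -1, -10, -6, -3, -2, -10; range = -1 − (-10) = 9.
v-values: 9, 0, 0, -1, 6, 2; range = 9 − (-1) = 10.
Area = (9 × 10) / 2 = 45.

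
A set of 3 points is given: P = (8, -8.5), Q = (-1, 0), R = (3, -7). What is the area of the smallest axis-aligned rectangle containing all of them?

76.5

x ranges over [-1, 8], width 9.
y ranges over [-8.5, 0], height 8.5.
Area = 9 × 8.5 = 76.5.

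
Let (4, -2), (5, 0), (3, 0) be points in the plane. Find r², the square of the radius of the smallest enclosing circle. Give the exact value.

Call the three points A, B, C in the order given.
Side lengths²: AB² = 5, AC² = 5, BC² = 4.
Since AC² = 5 < 5 + 4 = 9, the triangle is acute, so the smallest enclosing circle is the circumcircle.
Circumcentre = (4, -0.75), r² = 1.5625.

1.5625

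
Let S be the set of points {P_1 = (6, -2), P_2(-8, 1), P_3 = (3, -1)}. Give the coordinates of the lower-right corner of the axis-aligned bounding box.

x-range [-8, 6], y-range [-2, 1].
The lower-right corner is (6, -2).

(6, -2)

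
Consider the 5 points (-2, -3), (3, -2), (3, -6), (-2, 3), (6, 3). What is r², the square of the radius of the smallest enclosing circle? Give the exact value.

The minimum enclosing circle of a finite set is fixed by two of the points (as a diameter) or three (as a circumcircle).
The minimum enclosing circle is determined by three boundary points: (3, -6), (-2, 3), (6, 3).
Their circumcentre is (2, -2/3) with r² = 265/9.
The farthest remaining point (-2, -3) is at distance² 193/9 ≤ 265/9.

265/9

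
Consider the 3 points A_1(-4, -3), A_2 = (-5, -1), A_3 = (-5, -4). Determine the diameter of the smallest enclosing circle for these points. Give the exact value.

Side lengths²: A_1A_2² = 5, A_1A_3² = 2, A_2A_3² = 9.
Since A_2A_3² = 9 ≥ 5 + 2 = 7, the angle opposite A_2A_3 is not acute, so the smallest enclosing circle has A_2A_3 as diameter.
Centre = midpoint of A_2A_3 = (-5, -2.5), r² = 9/4 = 2.25.
Diameter = 2r = 2√(2.25) = 3.

3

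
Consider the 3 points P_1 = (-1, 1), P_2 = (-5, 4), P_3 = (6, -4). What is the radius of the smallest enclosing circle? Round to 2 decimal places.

6.80

Side lengths²: P_1P_2² = 25, P_1P_3² = 74, P_2P_3² = 185.
Since P_2P_3² = 185 ≥ 74 + 25 = 99, the angle opposite P_2P_3 is not acute, so the smallest enclosing circle has P_2P_3 as diameter.
Centre = midpoint of P_2P_3 = (0.5, 0), r² = 185/4 = 46.25.
r = √(46.25) ≈ 6.80.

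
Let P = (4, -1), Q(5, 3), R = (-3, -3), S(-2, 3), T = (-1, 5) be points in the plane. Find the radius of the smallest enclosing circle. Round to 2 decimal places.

The minimum enclosing circle is determined by three boundary points: Q, R, T.
Their circumcentre is (10/13, 4/13) with r² = 4250/169.
The farthest remaining point S is at distance² 2521/169 ≤ 4250/169.
r = √(4250/169) ≈ 5.01.

5.01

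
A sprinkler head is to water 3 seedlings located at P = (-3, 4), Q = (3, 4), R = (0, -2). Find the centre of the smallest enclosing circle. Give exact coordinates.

(0, 1.75)

Side lengths²: PQ² = 36, PR² = 45, QR² = 45.
Since QR² = 45 < 45 + 36 = 81, the triangle is acute, so the smallest enclosing circle is the circumcircle.
Circumcentre = (0, 1.75), r² = 14.0625.
Centre = (0, 1.75).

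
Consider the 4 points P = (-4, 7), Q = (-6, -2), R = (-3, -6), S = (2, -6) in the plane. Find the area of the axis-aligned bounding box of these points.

x ranges over [-6, 2], width 8.
y ranges over [-6, 7], height 13.
Area = 8 × 13 = 104.

104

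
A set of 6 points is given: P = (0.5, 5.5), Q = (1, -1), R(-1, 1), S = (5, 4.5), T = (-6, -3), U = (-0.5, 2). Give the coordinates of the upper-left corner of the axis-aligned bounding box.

(-6, 5.5)

x-range [-6, 5], y-range [-3, 5.5].
The upper-left corner is (-6, 5.5).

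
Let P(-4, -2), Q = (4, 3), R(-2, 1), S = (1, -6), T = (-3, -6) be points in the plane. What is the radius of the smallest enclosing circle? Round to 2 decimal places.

5.70

A smallest enclosing disk is always determined by at most three of the input points on its boundary.
The farthest pair is Q–T with squared distance 130. The circle on this segment as diameter has centre (0.5, -1.5) and r² = 130/4 = 32.5.
Check P: distance² to centre = 20.5 ≤ 32.5, so it lies inside.
All remaining points lie in this disk, and no smaller disk contains both endpoints, so this is the minimum enclosing circle.
r = √(32.5) ≈ 5.70.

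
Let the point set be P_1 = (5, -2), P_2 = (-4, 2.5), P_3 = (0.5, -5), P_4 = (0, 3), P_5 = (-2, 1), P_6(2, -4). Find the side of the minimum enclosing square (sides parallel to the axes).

The bounding box has width 9 and height 8.
An axis-aligned square enclosing the set must have side ≥ max(width, height).
So the minimum side is max(9, 8) = 9.

9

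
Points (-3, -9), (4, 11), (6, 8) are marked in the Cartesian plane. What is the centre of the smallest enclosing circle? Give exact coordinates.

(0.5, 1)

Call the three points A, B, C in the order given.
Side lengths²: AB² = 449, AC² = 370, BC² = 13.
Since AB² = 449 ≥ 370 + 13 = 383, the angle opposite AB is not acute, so the smallest enclosing circle has AB as diameter.
Centre = midpoint of AB = (0.5, 1), r² = 449/4 = 112.25.
Centre = (0.5, 1).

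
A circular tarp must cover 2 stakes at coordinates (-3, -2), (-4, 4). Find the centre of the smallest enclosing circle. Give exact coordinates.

(-3.5, 1)

The smallest circle enclosing two points has them as diameter endpoints.
Centre = midpoint = (-3.5, 1); r² = |(-3, -2)−(-4, 4)|²/4 = 37/4 = 9.25.
Centre = (-3.5, 1).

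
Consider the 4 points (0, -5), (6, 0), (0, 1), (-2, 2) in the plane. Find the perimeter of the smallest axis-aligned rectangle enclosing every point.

30

Width = max x − min x = 6 − (-2) = 8.
Height = max y − min y = 2 − (-5) = 7.
Perimeter = 2(8 + 7) = 30.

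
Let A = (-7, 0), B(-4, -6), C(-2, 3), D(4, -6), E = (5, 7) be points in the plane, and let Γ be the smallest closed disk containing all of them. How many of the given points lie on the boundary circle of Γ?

2

A smallest enclosing disk is always determined by at most three of the input points on its boundary.
The farthest pair is B–E with squared distance 250. The circle on this segment as diameter has centre (0.5, 0.5) and r² = 250/4 = 62.5.
Check A: distance² to centre = 56.5 ≤ 62.5, so it lies inside.
All remaining points lie in this disk, and no smaller disk contains both endpoints, so this is the minimum enclosing circle.
The points at distance exactly r from the centre are B, E — 2 points.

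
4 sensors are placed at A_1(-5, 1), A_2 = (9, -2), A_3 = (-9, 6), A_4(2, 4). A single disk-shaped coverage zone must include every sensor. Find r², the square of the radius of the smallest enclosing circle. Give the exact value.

97

The farthest pair is A_2–A_3 with squared distance 388. The circle on this segment as diameter has centre (0, 2) and r² = 388/4 = 97.
Check A_1: distance² to centre = 26 ≤ 97, so it lies inside.
All remaining points lie in this disk, and no smaller disk contains both endpoints, so this is the minimum enclosing circle.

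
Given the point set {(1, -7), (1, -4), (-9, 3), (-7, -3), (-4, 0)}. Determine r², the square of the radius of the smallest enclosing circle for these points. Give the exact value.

By Welzl's lemma the MEC is supported by two points (diametrically opposite) or three points (on a circumcircle).
The farthest pair is (1, -7)–(-9, 3) with squared distance 200. The circle on this segment as diameter has centre (-4, -2) and r² = 200/4 = 50.
Check (1, -4): distance² to centre = 29 ≤ 50, so it lies inside.
All remaining points lie in this disk, and no smaller disk contains both endpoints, so this is the minimum enclosing circle.

50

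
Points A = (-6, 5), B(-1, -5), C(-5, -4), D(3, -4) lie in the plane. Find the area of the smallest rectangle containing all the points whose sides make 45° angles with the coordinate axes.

In coordinates u = x + y, v = x − y the rectangle is axis-aligned; the map (x,y)→(u,v) scales areas by 2.
u-values: -1, -6, -9, -1; range = -1 − (-9) = 8.
v-values: -11, 4, -1, 7; range = 7 − (-11) = 18.
Area = (8 × 18) / 2 = 72.

72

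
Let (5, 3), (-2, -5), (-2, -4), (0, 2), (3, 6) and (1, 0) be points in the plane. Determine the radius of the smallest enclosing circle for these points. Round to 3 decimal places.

6.042

By Welzl's lemma the MEC is supported by two points (diametrically opposite) or three points (on a circumcircle).
The farthest pair is (-2, -5)–(3, 6) with squared distance 146. The circle on this segment as diameter has centre (0.5, 0.5) and r² = 146/4 = 36.5.
Check (5, 3): distance² to centre = 26.5 ≤ 36.5, so it lies inside.
All remaining points lie in this disk, and no smaller disk contains both endpoints, so this is the minimum enclosing circle.
r = √(36.5) ≈ 6.042.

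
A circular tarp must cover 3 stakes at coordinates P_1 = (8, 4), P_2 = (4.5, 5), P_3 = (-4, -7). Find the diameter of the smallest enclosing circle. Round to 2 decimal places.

16.28

Side lengths²: P_1P_2² = 13.25, P_1P_3² = 265, P_2P_3² = 216.25.
Since P_1P_3² = 265 ≥ 216.25 + 13.25 = 229.5, the angle opposite P_1P_3 is not acute, so the smallest enclosing circle has P_1P_3 as diameter.
Centre = midpoint of P_1P_3 = (2, -1.5), r² = 265/4 = 66.25.
Diameter = 2r = 2√(66.25) ≈ 16.28.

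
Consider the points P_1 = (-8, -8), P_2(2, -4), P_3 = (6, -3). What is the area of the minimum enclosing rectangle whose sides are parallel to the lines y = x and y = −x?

85.5

In coordinates u = x + y, v = x − y the rectangle is axis-aligned; the map (x,y)→(u,v) scales areas by 2.
u-values: -16, -2, 3; range = 3 − (-16) = 19.
v-values: 0, 6, 9; range = 9 − 0 = 9.
Area = (19 × 9) / 2 = 85.5.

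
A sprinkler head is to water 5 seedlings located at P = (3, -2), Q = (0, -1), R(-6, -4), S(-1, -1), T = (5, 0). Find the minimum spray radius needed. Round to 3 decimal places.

A smallest enclosing disk is always determined by at most three of the input points on its boundary.
The farthest pair is R–T with squared distance 137. The circle on this segment as diameter has centre (-0.5, -2) and r² = 137/4 = 34.25.
Check P: distance² to centre = 12.25 ≤ 34.25, so it lies inside.
All remaining points lie in this disk, and no smaller disk contains both endpoints, so this is the minimum enclosing circle.
r = √(34.25) ≈ 5.852.

5.852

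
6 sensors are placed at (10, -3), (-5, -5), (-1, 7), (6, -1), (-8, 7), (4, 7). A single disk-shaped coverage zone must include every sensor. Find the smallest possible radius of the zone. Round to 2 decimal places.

The farthest pair is (10, -3)–(-8, 7) with squared distance 424. The circle on this segment as diameter has centre (1, 2) and r² = 424/4 = 106.
Check (-5, -5): distance² to centre = 85 ≤ 106, so it lies inside.
All remaining points lie in this disk, and no smaller disk contains both endpoints, so this is the minimum enclosing circle.
r = √106 ≈ 10.30.

10.30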